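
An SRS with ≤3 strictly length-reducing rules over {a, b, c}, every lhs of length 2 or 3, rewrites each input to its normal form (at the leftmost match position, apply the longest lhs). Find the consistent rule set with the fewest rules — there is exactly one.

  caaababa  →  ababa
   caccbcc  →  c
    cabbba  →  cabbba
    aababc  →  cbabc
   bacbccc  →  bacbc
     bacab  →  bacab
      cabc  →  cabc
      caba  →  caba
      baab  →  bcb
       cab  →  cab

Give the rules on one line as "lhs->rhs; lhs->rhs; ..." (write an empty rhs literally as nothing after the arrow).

aa->c; cc->; ccb->ac

  | caaababa => ccababa => ababa
  | caccbcc => caaccc => ccccc => ccc => c
  | cabbba
  | aababc => cbabc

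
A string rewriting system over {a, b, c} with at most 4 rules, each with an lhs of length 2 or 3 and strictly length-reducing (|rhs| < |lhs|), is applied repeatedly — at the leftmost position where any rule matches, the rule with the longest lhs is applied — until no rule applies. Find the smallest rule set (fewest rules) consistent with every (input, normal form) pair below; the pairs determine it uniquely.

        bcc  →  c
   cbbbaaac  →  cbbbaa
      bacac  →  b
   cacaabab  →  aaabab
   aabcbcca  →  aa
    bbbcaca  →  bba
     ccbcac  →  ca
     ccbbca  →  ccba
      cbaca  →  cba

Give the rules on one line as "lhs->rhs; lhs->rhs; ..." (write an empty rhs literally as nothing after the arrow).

  | bcc => c
  | cbbbaaac => cbbbaa
  | bacac => bac => b
  | cacaabab => aaabab

ac->; bc->; cac->a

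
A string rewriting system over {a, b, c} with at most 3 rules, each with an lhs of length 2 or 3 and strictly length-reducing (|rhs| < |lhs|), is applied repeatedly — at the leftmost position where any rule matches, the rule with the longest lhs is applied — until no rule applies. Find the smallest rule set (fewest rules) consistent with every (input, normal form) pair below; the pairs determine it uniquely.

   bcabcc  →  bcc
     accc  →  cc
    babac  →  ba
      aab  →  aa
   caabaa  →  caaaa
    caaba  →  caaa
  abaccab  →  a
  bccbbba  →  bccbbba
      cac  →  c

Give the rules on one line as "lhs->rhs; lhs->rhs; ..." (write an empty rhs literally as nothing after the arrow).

ab->a; ac->

  | bcabcc => bcacc => bcc
  | accc => cc
  | babac => baac => ba
  | aab => aa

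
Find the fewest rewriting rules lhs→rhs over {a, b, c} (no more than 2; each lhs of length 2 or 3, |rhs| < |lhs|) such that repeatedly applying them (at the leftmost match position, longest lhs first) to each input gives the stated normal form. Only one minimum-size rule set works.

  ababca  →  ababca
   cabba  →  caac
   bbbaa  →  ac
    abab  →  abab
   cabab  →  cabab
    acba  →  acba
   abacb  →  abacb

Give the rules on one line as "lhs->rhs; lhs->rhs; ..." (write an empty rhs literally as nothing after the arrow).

aca->ba; bba->ac

  | ababca
  | cabba => caac
  | bbbaa => baca => bba => ac
  | abab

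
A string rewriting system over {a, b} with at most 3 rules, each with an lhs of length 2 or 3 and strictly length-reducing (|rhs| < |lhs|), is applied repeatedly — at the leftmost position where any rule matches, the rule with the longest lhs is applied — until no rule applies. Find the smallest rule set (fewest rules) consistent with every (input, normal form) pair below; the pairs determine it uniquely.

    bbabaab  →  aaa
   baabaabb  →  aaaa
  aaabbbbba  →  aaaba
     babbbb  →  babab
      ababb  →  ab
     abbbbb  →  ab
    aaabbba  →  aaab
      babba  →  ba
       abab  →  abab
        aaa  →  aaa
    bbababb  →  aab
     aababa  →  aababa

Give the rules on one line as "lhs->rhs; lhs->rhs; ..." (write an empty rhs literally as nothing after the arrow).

baa->b; bb->a; bbb->ba

  | bbabaab => aabaab => aabb => aaa
  | baabaabb => bbaabb => aaabb => aaaa
  | aaabbbbba => aaababba => aaabaaa => aaaba
  | babbbb => babab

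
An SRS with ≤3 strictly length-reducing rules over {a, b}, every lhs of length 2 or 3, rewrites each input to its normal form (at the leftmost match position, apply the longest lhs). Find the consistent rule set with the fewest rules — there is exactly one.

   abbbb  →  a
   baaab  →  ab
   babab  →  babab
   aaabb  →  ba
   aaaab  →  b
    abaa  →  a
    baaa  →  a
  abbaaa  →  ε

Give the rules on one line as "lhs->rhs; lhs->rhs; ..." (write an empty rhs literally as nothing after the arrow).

  | abbbb => abb => a
  | baaab => bbab => ab
  | babab
  | aaabb => babb => ba

aa->b; bb->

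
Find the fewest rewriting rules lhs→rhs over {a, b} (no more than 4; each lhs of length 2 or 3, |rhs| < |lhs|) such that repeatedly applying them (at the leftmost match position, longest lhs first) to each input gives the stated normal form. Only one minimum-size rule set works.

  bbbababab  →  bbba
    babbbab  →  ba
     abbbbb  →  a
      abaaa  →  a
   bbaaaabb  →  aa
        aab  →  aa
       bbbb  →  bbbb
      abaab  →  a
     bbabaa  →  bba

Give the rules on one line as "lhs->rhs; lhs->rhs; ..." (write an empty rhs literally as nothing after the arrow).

  | bbbababab => bbbabbab => bbbabab => bbbabb => bbbab => bbba
  | babbbab => babbab => babab => babb => bab => ba
  | abbbbb => abbbb => abbb => abb => ab => a
  | abaaa => abaa => aba => ab => a

ab->a; aba->ab; baa->a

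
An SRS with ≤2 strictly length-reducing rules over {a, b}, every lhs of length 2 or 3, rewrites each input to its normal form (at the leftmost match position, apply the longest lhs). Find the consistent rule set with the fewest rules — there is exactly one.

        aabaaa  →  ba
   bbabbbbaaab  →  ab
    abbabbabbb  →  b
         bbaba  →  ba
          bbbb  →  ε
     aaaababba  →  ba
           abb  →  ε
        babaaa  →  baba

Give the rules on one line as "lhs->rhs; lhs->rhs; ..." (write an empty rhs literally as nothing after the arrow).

aa->; bb->a

  | aabaaa => baaa => ba
  | bbabbbbaaab => aabbbbaaab => bbbbaaab => abbaaab => aaaaab => aaab => ab
  | abbabbabbb => aaabbabbb => abbabbb => aaabbb => abbb => aab => b
  | bbaba => aaba => ba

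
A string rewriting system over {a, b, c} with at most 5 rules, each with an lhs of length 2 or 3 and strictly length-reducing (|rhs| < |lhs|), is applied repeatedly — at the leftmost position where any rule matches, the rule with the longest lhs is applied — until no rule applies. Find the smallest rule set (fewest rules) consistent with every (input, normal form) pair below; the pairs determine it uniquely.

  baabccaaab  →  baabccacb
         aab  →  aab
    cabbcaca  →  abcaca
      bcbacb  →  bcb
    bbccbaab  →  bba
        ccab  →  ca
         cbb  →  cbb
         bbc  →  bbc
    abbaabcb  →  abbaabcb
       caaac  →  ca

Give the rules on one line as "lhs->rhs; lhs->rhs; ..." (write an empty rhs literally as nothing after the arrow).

aaa->ac; acc->a; cab->a; cba->

  | baabccaaab => baabccacb
  | aab
  | cabbcaca => abcaca
  | bcbacb => bcb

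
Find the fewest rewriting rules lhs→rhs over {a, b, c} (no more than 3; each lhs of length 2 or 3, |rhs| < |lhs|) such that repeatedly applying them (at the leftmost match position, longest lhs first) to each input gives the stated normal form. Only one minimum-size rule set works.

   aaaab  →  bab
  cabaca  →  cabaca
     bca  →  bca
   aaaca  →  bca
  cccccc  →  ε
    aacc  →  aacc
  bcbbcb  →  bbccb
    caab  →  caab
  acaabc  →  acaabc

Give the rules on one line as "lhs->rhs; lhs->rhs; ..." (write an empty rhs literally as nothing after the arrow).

aaa->b; cbb->bc; ccc->

  | aaaab => bab
  | cabaca
  | bca
  | aaaca => bca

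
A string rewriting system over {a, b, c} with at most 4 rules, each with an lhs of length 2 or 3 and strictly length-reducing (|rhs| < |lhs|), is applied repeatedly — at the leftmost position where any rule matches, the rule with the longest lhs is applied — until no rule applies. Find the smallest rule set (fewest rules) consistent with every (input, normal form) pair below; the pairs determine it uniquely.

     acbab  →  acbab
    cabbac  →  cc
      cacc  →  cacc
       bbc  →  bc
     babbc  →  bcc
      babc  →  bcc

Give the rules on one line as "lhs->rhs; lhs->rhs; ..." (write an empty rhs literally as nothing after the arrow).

aba->; abc->cc; bb->b

  | acbab
  | cabbac => cabac => cc
  | cacc
  | bbc => bc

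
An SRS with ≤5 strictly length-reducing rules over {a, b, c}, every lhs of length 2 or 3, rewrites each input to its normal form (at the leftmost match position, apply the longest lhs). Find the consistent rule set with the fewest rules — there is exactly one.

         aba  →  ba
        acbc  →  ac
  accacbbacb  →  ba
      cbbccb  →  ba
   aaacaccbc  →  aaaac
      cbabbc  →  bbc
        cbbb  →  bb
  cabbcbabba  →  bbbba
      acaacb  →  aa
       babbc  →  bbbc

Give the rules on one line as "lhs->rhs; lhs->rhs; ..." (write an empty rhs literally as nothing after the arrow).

ab->b; ca->; cb->; ccb->a

  | aba => ba
  | acbc => ac
  | accacbbacb => accbbacb => aabacb => abacb => bacb => ba
  | cbbccb => bccb => ba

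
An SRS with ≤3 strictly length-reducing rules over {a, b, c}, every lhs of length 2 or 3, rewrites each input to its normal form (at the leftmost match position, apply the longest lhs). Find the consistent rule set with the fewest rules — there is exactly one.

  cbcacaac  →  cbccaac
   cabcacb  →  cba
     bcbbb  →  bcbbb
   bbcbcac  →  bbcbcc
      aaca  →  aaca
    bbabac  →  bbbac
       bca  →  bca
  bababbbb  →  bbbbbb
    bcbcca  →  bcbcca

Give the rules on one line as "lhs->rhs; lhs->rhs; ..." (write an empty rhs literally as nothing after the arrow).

  | cbcacaac => cbccaac
  | cabcacb => cbcacb => cbccb => cba
  | bcbbb
  | bbcbcac => bbcbcc

ab->b; cac->cc; ccb->a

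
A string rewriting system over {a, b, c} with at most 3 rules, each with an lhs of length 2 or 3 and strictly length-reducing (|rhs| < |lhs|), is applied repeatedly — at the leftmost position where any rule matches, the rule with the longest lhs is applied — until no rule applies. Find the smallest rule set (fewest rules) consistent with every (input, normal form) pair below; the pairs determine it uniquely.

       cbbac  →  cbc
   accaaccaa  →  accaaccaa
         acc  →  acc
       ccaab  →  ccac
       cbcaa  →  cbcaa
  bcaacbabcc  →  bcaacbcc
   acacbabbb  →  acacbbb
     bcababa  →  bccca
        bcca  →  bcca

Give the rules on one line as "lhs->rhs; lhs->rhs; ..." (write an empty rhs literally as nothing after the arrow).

  | cbbac => cbc
  | accaaccaa
  | acc
  | ccaab => ccac

ab->c; ba->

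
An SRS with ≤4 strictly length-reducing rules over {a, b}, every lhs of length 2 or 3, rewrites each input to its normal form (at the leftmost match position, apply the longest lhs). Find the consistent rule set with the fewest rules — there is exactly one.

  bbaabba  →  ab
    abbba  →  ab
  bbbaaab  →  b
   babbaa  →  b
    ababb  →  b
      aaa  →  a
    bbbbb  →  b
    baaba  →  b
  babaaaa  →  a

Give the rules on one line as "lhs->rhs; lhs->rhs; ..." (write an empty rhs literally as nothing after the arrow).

aa->b; ba->a; bb->b; bba->b

  | bbaabba => babba => abba => ab
  | abbba => abba => ab
  | bbbaaab => bbaaab => baab => aab => bb => b
  | babbaa => abbaa => aba => aa => b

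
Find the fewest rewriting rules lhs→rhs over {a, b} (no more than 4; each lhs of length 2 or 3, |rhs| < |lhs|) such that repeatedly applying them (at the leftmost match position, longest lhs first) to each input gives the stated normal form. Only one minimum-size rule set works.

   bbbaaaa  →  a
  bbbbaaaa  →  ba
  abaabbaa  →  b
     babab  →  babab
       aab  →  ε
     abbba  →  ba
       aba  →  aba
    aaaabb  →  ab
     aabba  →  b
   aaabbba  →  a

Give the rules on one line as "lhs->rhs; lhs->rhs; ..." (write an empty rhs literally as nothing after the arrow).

  | bbbaaaa => aaaaa => baaa => bba => a
  | bbbbaaaa => abaaaa => abbaa => aaa => ba
  | abaabbaa => abbbbaa => aabaa => bbaa => aa => b
  | babab

aa->b; bb->; bbb->a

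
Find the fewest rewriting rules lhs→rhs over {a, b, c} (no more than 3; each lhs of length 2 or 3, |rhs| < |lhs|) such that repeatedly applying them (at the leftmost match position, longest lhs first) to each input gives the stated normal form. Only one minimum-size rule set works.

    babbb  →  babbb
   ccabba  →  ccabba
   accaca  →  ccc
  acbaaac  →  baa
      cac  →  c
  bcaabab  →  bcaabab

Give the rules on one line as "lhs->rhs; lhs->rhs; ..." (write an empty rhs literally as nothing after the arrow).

ac->; aca->cc

  | babbb
  | ccabba
  | accaca => caca => ccc
  | acbaaac => baaac => baa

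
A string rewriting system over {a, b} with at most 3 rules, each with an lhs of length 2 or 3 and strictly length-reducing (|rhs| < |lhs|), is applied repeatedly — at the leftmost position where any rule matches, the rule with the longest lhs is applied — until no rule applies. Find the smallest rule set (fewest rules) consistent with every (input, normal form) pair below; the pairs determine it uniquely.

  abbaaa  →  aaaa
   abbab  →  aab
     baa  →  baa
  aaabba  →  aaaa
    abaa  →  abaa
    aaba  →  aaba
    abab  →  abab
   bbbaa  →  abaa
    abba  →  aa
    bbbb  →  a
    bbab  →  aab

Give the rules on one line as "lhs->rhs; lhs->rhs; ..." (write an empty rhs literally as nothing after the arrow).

  | abbaaa => aaaa
  | abbab => aab
  | baa
  | aaabba => aaaa

abb->a; bb->a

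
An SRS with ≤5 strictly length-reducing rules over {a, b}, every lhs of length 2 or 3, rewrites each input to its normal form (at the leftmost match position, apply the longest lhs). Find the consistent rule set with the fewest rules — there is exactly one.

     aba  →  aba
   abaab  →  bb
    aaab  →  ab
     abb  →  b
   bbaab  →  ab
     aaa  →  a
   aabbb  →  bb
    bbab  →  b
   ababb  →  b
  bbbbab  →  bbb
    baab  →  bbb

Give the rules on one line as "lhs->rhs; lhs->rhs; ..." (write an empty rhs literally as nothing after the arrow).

aa->a; abb->b; baa->bb; bba->

  | aba
  | abaab => abbb => bb
  | aaab => aab => ab
  | abb => b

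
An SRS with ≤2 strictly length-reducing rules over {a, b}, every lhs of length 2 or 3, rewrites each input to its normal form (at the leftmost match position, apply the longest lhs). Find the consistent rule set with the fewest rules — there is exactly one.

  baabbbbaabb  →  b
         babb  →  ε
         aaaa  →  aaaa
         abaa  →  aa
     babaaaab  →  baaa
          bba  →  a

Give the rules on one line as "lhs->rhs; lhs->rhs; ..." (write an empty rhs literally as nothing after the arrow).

ab->; bb->

  | baabbbbaabb => babbbaabb => bbbaabb => baabb => bab => b
  | babb => bb => ε
  | aaaa
  | abaa => aa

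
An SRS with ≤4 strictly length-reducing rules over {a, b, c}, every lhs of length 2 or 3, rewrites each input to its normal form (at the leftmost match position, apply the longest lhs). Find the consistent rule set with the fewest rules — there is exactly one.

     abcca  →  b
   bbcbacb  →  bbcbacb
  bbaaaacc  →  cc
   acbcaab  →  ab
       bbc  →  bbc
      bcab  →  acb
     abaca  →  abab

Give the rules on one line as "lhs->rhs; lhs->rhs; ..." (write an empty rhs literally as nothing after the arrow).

  | abcca => ca => b
  | bbcbacb
  | bbaaaacc => baacc => cc
  | acbcaab => acacab => abcab => ab

abc->; baa->; bca->ac; ca->b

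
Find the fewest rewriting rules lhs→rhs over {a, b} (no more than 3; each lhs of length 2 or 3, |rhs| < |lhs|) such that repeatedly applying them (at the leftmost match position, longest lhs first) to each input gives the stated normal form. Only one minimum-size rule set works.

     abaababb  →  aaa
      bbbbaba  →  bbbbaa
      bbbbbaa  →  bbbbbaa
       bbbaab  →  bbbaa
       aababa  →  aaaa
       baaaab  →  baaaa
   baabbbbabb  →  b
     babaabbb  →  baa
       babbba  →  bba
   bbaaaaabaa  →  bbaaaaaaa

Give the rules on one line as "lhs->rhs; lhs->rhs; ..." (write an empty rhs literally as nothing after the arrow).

  | abaababb => aaababb => aaaabb => aaa
  | bbbbaba => bbbbaa
  | bbbbbaa
  | bbbaab => bbbaa

ab->a; abb->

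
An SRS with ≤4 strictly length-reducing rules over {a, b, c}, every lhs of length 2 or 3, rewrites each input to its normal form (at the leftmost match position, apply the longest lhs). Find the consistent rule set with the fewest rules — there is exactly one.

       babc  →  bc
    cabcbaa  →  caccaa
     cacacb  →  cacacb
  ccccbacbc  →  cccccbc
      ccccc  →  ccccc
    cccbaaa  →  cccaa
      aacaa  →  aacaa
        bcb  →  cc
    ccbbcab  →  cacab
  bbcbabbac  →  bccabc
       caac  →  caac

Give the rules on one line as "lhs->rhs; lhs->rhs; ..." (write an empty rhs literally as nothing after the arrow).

  | babc => bc
  | cabcbaa => caccaa
  | cacacb
  | ccccbacbc => cccccbc

ba->; bcb->cc; cbb->a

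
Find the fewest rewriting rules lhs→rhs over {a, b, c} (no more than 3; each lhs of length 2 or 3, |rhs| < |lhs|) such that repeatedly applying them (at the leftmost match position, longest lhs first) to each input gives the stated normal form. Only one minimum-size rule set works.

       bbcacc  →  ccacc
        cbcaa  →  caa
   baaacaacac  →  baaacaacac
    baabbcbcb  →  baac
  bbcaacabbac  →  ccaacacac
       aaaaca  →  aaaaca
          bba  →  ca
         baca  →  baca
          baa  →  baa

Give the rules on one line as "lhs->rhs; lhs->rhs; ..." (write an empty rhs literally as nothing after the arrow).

bb->c; cb->

  | bbcacc => ccacc
  | cbcaa => caa
  | baaacaacac
  | baabbcbcb => baaccbcb => baaccb => baac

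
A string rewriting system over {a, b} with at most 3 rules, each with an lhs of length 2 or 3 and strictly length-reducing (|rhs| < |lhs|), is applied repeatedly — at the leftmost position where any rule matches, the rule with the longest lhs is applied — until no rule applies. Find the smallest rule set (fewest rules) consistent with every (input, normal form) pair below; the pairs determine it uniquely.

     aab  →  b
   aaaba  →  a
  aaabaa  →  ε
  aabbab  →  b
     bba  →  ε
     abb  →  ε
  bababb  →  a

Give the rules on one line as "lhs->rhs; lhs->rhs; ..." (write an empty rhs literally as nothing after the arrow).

aa->; ba->; bb->a

  | aab => b
  | aaaba => aba => a
  | aaabaa => abaa => aa => ε
  | aabbab => bbab => aab => b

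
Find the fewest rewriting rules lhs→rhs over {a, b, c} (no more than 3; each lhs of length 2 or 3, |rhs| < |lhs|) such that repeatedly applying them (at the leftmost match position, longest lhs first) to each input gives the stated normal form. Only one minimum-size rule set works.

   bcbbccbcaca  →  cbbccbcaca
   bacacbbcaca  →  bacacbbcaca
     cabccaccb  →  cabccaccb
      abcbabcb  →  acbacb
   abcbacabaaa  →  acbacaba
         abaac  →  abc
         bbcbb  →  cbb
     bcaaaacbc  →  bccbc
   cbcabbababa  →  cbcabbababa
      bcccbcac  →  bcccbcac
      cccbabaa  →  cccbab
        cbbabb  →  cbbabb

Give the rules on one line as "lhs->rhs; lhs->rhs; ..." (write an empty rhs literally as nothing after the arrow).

aa->; bcb->cb

  | bcbbccbcaca => cbbccbcaca
  | bacacbbcaca
  | cabccaccb
  | abcbabcb => acbabcb => acbacb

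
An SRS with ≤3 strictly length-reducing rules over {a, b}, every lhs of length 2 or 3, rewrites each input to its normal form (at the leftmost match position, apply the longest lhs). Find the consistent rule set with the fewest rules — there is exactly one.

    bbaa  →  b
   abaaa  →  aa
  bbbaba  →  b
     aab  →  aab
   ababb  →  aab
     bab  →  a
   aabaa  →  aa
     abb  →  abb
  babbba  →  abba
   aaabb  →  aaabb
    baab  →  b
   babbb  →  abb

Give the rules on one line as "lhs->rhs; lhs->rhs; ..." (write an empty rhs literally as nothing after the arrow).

baa->; bab->a

  | bbaa => b
  | abaaa => aa
  | bbbaba => bbaa => b
  | aab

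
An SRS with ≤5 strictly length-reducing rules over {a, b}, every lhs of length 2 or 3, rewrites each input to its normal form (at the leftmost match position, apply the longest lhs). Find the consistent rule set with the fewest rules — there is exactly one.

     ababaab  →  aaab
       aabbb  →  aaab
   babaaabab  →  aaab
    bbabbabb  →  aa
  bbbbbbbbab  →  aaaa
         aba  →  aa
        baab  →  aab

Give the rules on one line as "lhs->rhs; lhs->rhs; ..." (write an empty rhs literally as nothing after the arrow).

ba->a; bab->b; bb->a; bba->b

  | ababaab => abaab => aaab
  | aabbb => aaab
  | babaaabab => baaabab => aaabab => aaab
  | bbabbabb => bbbabb => ababb => abb => aa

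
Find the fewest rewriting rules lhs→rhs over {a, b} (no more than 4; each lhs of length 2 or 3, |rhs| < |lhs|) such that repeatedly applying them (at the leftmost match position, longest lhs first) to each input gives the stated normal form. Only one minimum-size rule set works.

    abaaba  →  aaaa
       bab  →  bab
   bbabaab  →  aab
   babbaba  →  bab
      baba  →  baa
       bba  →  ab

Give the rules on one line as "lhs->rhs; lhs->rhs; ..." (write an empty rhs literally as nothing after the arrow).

  | abaaba => aaaba => aaaa
  | bab
  | bbabaab => abbaab => bbaab => abab => aab
  | babbaba => bbbaba => babba => bbba => bab

aba->aa; abb->bb; bba->ab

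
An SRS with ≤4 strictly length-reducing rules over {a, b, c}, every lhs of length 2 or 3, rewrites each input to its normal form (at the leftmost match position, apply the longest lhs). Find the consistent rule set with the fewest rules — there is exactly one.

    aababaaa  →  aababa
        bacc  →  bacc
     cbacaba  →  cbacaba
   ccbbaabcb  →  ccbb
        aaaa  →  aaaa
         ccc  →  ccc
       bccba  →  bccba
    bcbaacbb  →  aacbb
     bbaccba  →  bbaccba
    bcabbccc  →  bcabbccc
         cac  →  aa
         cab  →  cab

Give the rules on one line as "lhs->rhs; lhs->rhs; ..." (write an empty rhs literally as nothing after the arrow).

baa->b; bcb->; cac->aa

  | aababaaa => aababa
  | bacc
  | cbacaba
  | ccbbaabcb => ccbbbcb => ccbb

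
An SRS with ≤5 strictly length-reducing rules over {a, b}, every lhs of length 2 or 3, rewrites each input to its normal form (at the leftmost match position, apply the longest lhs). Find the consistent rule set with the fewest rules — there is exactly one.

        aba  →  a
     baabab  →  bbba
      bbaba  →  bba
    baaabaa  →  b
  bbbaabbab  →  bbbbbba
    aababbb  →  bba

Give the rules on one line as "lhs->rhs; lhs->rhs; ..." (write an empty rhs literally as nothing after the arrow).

aa->; aab->bb; ab->a; aba->a

  | aba => a
  | baabab => bbbab => bbba
  | bbaba => bba
  | baaabaa => babaa => baa => b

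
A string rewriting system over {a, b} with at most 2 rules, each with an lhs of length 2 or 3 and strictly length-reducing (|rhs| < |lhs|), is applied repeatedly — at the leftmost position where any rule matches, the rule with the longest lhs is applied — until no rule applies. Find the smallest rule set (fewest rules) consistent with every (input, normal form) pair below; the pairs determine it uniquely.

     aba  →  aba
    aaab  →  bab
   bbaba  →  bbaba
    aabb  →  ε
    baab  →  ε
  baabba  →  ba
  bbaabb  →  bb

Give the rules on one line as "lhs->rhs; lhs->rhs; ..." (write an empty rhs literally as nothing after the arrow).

  | aba
  | aaab => bab
  | bbaba
  | aabb => bbb => ε

aa->b; bbb->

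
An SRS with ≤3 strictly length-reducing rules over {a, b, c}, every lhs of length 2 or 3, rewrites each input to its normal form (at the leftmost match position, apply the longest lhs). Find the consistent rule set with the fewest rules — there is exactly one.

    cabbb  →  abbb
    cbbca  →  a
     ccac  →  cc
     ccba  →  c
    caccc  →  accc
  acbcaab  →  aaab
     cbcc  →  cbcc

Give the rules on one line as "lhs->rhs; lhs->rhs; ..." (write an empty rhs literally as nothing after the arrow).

ba->a; ca->a; cca->c

  | cabbb => abbb
  | cbbca => cbba => cba => ca => a
  | ccac => cc
  | ccba => cca => c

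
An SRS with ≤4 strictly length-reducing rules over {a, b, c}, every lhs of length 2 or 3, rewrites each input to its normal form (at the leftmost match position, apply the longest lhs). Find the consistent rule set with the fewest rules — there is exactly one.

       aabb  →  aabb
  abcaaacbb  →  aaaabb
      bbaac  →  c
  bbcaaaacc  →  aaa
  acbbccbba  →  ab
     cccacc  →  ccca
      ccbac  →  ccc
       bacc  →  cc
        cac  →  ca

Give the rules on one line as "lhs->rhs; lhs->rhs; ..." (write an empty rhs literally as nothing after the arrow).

ac->a; ba->; bc->

  | aabb
  | abcaaacbb => aaaacbb => aaaabb
  | bbaac => bac => c
  | bbcaaaacc => baaaacc => aaacc => aaac => aaa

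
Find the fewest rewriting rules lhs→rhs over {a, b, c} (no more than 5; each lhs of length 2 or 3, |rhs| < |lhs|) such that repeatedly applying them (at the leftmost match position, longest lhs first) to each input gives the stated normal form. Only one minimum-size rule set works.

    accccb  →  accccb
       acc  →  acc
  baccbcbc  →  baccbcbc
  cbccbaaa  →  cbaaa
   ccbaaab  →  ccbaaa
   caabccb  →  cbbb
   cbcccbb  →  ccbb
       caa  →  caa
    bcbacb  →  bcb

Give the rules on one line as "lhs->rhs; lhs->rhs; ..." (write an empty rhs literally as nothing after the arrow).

  | accccb
  | acc
  | baccbcbc
  | cbccbaaa => cbaaa

ab->a; abc->bb; acb->; bcc->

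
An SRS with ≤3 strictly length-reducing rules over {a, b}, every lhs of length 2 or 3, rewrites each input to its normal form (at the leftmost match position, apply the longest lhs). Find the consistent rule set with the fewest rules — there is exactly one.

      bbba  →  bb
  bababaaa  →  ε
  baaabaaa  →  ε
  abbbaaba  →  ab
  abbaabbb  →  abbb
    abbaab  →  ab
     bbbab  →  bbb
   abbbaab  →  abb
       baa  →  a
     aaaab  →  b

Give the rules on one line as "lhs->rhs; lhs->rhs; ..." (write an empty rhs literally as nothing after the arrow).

aa->; ba->

  | bbba => bb
  | bababaaa => babaaa => baaa => aa => ε
  | baaabaaa => aabaaa => baaa => aa => ε
  | abbbaaba => abbaba => abba => ab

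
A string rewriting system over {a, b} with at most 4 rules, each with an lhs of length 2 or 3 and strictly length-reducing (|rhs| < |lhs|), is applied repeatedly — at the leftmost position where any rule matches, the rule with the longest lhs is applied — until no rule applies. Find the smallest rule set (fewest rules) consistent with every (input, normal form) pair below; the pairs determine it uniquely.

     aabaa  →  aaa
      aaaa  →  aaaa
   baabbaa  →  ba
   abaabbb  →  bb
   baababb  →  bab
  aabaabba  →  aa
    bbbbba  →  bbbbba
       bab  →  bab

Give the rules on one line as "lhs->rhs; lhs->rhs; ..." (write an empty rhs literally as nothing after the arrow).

  | aabaa => aaa
  | aaaa
  | baabbaa => babaa => ba
  | abaabbb => abbb => bb

aab->a; aba->; abb->b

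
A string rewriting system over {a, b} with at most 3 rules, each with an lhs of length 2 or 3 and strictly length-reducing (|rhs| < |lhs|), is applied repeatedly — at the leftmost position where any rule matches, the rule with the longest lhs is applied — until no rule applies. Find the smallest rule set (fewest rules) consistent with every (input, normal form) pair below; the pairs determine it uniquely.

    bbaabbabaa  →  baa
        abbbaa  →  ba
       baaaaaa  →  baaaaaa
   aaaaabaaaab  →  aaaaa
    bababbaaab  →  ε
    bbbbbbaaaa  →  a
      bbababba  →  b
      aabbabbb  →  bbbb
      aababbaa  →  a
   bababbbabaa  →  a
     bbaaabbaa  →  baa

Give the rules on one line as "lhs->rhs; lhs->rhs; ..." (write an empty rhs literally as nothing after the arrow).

aab->; ab->b; bba->

  | bbaabbabaa => abbabaa => bbabaa => baa
  | abbbaa => bbbaa => ba
  | baaaaaa
  | aaaaabaaaab => aaaaaaab => aaaaa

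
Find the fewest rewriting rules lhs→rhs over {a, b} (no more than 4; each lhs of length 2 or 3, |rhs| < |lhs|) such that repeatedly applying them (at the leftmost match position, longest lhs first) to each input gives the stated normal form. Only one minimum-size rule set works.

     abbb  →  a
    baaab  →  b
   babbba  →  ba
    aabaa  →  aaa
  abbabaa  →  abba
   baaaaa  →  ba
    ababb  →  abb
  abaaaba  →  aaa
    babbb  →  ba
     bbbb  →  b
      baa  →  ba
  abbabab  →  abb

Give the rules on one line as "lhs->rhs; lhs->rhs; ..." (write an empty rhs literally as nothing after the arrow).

aba->a; baa->ba; bab->b; bbb->ba

  | abbb => aba => a
  | baaab => baab => bab => b
  | babbba => bbba => baa => ba
  | aabaa => aaa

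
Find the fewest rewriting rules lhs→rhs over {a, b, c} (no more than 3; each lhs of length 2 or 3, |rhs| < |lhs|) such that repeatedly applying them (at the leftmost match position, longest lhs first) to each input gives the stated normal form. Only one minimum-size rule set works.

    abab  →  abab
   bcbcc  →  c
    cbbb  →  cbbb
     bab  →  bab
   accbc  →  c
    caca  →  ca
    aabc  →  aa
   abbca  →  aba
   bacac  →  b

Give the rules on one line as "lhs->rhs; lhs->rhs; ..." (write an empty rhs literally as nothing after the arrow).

  | abab
  | bcbcc => bcc => c
  | cbbb
  | bab

ac->; bc->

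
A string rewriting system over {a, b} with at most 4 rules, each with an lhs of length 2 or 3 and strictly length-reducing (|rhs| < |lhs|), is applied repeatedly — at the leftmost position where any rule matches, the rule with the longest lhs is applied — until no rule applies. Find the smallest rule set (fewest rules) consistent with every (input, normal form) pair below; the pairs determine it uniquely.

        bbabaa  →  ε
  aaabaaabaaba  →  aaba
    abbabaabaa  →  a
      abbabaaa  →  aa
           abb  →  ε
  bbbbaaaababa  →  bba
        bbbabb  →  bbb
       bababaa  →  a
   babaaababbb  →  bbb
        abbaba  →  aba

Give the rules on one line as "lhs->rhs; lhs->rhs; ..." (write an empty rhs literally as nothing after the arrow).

  | bbabaa => baa => ε
  | aaabaaabaaba => bbaaabaaba => babaaba => aaba
  | abbabaabaa => abaabaa => abaa => a
  | abbabaaa => abaaa => aa

aaa->b; abb->; baa->; bab->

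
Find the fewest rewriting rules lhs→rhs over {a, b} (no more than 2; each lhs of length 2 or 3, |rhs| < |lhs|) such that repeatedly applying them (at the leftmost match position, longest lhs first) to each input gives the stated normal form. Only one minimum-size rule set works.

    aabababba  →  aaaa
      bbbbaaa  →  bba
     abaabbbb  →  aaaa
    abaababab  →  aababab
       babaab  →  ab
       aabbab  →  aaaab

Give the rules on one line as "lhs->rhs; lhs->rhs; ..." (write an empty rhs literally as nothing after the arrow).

  | aabababba => aababaaa => aabaaa => aaaa
  | bbbbaaa => bbbaa => bba
  | abaabbbb => aabbbb => aaabb => aaaa
  | abaababab => aababab

abb->aa; baa->a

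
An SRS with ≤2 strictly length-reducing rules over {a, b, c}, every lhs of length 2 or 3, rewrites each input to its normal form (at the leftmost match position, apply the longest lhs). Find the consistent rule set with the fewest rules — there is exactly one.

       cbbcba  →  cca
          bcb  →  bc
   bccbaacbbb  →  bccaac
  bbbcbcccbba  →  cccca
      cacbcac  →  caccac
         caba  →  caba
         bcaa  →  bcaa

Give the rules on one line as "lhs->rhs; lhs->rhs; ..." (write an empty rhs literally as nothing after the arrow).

  | cbbcba => cbcba => ccba => cca
  | bcb => bc
  | bccbaacbbb => bccaacbbb => bccaacbb => bccaacb => bccaac
  | bbbcbcccbba => cbcccbba => ccccbba => ccccba => cccca

bbb->; cb->c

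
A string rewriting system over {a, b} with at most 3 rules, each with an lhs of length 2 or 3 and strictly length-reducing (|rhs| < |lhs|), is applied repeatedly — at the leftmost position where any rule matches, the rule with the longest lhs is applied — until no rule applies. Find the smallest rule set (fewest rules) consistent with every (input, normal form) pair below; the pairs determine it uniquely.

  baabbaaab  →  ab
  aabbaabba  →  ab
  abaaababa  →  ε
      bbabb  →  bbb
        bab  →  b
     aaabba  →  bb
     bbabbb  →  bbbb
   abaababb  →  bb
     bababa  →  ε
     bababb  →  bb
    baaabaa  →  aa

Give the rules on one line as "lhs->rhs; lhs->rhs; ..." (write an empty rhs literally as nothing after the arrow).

aaa->b; aba->; ba->

  | baabbaaab => abbaaab => abaab => ab
  | aabbaabba => aababba => abba => ab
  | abaaababa => aababa => aba => ε
  | bbabb => bbb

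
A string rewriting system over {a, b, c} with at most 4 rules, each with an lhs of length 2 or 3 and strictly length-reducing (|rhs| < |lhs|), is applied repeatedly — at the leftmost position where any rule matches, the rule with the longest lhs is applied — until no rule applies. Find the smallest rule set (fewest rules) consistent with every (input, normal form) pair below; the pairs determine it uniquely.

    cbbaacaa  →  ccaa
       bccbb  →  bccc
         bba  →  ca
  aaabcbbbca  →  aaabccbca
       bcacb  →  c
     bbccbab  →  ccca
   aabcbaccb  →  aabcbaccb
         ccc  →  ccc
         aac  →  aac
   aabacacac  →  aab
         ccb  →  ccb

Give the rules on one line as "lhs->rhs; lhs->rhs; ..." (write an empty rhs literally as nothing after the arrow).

aca->; bab->a; bb->c; cac->

  | cbbaacaa => ccaacaa => ccaa
  | bccbb => bccc
  | bba => ca
  | aaabcbbbca => aaabccbca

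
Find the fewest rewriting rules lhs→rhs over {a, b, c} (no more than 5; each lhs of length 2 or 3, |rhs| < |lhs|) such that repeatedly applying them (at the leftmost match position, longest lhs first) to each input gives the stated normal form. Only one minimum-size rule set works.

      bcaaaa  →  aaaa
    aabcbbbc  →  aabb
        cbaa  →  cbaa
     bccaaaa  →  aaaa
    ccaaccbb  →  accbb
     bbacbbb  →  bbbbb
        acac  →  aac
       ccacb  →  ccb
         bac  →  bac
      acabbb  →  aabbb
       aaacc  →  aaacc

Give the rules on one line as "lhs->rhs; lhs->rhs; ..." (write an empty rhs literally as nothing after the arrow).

  | bcaaaa => aaaa
  | aabcbbbc => aabbbc => aabb
  | cbaa
  | bccaaaa => caaaa => aaaa

acb->b; bc->; ca->a; cca->c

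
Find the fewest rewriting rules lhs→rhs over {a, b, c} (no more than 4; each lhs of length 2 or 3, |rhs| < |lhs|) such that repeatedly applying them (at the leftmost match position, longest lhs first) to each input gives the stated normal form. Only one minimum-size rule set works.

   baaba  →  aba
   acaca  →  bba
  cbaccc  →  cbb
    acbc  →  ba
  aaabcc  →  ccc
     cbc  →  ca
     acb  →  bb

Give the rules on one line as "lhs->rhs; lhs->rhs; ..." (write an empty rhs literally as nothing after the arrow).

  | baaba => bcba => aba
  | acaca => baca => bba
  | cbaccc => cbbcc => cbac => cbb
  | acbc => bbc => ba

aa->c; ac->b; bc->a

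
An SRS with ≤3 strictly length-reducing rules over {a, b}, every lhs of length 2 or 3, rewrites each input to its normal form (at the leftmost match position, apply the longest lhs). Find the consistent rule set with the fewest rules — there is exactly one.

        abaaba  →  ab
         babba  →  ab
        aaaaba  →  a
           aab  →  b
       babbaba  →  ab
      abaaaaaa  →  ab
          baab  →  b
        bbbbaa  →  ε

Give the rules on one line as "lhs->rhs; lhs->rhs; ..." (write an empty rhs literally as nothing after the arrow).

aa->; aba->ab; ba->a

  | abaaba => ababa => abba => aba => ab
  | babba => abba => aba => ab
  | aaaaba => aaba => ba => a
  | aab => b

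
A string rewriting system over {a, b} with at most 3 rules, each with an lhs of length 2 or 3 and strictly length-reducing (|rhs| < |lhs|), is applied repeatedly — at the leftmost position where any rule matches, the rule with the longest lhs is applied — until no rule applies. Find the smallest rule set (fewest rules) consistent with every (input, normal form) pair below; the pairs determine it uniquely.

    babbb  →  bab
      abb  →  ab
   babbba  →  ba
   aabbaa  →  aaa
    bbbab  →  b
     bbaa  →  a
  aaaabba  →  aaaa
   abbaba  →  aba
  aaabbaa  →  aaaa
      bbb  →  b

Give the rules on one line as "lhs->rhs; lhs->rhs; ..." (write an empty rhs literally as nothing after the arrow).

  | babbb => babb => bab
  | abb => ab
  | babbba => babba => ba
  | aabbaa => aaa

bb->b; bba->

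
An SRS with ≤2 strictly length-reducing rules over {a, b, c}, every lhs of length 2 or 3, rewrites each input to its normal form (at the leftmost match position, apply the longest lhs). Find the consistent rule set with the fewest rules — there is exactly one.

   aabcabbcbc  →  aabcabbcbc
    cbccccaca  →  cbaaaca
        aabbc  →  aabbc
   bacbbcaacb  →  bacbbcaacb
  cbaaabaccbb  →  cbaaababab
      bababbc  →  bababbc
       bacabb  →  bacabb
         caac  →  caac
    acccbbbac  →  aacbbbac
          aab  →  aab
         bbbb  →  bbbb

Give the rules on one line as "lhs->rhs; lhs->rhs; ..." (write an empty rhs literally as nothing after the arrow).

cc->a; ccb->ba

  | aabcabbcbc
  | cbccccaca => cbaccaca => cbaaaca
  | aabbc
  | bacbbcaacb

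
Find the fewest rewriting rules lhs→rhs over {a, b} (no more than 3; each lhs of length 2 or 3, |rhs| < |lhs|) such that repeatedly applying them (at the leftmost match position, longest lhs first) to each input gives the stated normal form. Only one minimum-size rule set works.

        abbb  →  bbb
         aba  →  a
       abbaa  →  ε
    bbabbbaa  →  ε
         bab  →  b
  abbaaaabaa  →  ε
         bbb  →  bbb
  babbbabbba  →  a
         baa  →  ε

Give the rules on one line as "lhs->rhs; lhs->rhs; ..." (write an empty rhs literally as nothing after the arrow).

aa->; ab->b; ba->a

  | abbb => bbb
  | aba => ba => a
  | abbaa => bbaa => baa => aa => ε
  | bbabbbaa => babbbaa => abbbaa => bbbaa => bbaa => baa => aa => ε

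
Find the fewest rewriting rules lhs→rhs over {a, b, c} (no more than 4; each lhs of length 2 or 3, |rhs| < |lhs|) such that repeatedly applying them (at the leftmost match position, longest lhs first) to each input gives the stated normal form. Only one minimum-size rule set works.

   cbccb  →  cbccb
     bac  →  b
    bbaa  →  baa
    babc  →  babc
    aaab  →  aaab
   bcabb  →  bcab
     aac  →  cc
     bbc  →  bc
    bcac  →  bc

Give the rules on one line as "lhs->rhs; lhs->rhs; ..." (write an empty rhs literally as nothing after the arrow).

aac->cc; ac->; bb->b

  | cbccb
  | bac => b
  | bbaa => baa
  | babc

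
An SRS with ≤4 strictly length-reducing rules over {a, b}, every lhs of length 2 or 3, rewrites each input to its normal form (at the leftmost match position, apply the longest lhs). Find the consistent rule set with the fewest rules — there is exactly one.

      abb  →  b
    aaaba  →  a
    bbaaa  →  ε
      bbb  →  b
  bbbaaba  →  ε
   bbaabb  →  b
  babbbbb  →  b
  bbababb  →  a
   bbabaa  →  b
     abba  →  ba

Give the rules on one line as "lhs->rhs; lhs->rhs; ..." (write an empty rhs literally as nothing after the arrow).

  | abb => b
  | aaaba => aba => a
  | bbaaa => aaaa => aa => ε
  | bbb => b

aa->; ab->; bb->a; bbb->b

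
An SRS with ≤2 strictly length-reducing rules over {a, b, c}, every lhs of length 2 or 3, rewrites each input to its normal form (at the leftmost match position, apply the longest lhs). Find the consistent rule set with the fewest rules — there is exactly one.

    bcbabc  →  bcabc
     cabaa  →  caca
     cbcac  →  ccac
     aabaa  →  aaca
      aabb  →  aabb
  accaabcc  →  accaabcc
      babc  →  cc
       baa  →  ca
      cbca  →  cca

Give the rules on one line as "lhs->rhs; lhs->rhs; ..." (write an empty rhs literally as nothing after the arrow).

  | bcbabc => bcabc
  | cabaa => caca
  | cbcac => ccac
  | aabaa => aaca

ba->c; cb->c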